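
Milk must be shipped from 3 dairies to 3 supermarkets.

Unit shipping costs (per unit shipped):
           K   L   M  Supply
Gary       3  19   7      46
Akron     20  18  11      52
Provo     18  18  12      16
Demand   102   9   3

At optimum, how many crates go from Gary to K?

Solving gives:
  Gary–K: 46 × 3 = 138
  Akron–K: 40 × 20 = 800
  Akron–L: 9 × 18 = 162
  Akron–M: 3 × 11 = 33
  Provo–K: 16 × 18 = 288
Total cost = 1421.
So Gary→K carries 46 crates.

46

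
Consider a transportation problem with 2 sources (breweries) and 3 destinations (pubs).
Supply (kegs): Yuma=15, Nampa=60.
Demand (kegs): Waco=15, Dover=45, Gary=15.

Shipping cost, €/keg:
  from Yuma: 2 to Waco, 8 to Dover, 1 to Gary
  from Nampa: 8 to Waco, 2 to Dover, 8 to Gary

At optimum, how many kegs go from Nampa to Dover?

45

Solving gives:
  Yuma->Gary: 15 × €1 = €15
  Nampa->Waco: 15 × €8 = €120
  Nampa->Dover: 45 × €2 = €90
Total cost = €225.
So Nampa→Dover carries 45 kegs.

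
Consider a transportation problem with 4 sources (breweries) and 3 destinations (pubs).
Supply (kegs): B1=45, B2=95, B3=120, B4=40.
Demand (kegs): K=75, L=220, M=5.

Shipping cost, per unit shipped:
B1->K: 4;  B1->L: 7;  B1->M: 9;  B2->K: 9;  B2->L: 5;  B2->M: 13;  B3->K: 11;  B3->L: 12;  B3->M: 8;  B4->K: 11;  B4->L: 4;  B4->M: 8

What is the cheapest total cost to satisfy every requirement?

An optimal shipping plan:
  B1 to K: 45 × 4 = 180
  B2 to L: 95 × 5 = 475
  B3 to K: 30 × 11 = 330
  B3 to L: 85 × 12 = 1020
  B3 to M: 5 × 8 = 40
  B4 to L: 40 × 4 = 160
Total = 180 + 475 + 330 + 1020 + 40 + 160 = 2205.

2205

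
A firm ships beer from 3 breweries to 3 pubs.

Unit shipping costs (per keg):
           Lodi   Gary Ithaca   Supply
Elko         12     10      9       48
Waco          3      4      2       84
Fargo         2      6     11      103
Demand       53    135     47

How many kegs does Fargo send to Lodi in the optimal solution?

Solving gives:
  Elko→Gary: 48 × 10 = 480
  Waco→Gary: 37 × 4 = 148
  Waco→Ithaca: 47 × 2 = 94
  Fargo→Lodi: 53 × 2 = 106
  Fargo→Gary: 50 × 6 = 300
Total cost = 1128.
So Fargo→Lodi carries 53 kegs.

53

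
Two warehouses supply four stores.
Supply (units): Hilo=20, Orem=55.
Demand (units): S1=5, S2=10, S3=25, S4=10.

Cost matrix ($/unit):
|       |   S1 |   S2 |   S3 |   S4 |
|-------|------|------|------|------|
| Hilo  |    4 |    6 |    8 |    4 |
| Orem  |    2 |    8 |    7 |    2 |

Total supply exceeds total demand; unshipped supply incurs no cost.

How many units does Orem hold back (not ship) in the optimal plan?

An optimal plan:
  Hilo–S2: 10 units
  Orem–S1: 5 units
  Orem–S3: 25 units
  Orem–S4: 10 units
Total cost = $265.
Orem ships 40 of its 55, leaving 15.

15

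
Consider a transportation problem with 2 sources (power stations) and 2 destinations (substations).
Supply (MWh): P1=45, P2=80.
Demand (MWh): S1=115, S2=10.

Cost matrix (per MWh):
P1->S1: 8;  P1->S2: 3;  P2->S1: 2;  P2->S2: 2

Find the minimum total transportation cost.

470

Optimal allocation:
  P1–S1: 35 × 8 = 280
  P1–S2: 10 × 3 = 30
  P2–S1: 80 × 2 = 160
Total = 280 + 30 + 160 = 470.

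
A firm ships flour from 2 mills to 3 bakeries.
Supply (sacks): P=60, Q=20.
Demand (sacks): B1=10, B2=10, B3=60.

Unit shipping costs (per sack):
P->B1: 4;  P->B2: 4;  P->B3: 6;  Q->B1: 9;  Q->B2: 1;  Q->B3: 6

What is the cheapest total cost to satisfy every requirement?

410

A cheapest plan:
  P->B1: 10 × 4 = 40
  P->B3: 50 × 6 = 300
  Q->B2: 10 × 1 = 10
  Q->B3: 10 × 6 = 60
Total = 40 + 300 + 10 + 60 = 410.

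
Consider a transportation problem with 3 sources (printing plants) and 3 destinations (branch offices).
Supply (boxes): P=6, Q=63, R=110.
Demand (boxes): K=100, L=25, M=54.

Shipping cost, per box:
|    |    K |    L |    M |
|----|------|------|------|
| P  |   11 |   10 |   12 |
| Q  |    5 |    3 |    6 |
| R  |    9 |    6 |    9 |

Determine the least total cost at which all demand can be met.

One minimum-cost allocation:
  P–K: 6 × 11 = 66
  Q–K: 63 × 5 = 315
  R–K: 31 × 9 = 279
  R–L: 25 × 6 = 150
  R–M: 54 × 9 = 486
Total = 66 + 315 + 279 + 150 + 486 = 1296.
(Supply check: P ships 6; Q ships 63; R ships 110.)

1296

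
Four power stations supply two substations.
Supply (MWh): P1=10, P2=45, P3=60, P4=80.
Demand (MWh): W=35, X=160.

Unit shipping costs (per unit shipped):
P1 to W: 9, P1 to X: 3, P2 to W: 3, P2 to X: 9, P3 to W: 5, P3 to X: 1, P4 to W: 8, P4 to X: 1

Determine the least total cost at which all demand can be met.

One minimum-cost allocation:
  P1->X: 10 MWh
  P2->W: 35 MWh
  P2->X: 10 MWh
  P3->X: 60 MWh
  P4->X: 80 MWh
Total cost = 365.
(Supply check: P1 ships 10; P2 ships 45; P3 ships 60; P4 ships 80.)

365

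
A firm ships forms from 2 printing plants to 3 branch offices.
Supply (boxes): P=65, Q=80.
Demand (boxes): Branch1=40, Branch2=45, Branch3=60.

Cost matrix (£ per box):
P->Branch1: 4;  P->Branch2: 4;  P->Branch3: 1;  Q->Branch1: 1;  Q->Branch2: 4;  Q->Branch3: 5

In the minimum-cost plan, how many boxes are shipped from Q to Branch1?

40

Solving gives:
  P to Branch2: 5 boxes
  P to Branch3: 60 boxes
  Q to Branch1: 40 boxes
  Q to Branch2: 40 boxes
Total cost = £280.
So Q→Branch1 carries 40 boxes.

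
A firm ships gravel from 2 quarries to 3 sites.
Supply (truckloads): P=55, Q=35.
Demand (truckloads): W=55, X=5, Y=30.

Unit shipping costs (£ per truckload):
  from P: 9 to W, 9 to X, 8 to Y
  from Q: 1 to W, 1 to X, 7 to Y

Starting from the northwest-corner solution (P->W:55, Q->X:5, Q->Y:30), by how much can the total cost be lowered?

210

Current plan cost = 55·9 + 5·1 + 30·7 = £710.
Optimal plan:
  P->W: 20 × £9 = £180
  P->X: 5 × £9 = £45
  P->Y: 30 × £8 = £240
  Q->W: 35 × £1 = £35
Optimal cost = £500.
Saving = 710 − 500 = £210.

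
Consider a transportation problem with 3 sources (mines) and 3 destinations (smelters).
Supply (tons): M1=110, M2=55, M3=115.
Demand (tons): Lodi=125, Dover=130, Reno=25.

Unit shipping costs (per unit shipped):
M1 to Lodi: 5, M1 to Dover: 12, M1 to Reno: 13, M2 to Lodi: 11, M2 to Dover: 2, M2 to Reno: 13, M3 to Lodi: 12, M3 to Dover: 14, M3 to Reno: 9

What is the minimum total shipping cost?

An optimal shipping plan:
  M1 to Lodi: 110 tons
  M2 to Dover: 55 tons
  M3 to Lodi: 15 tons
  M3 to Dover: 75 tons
  M3 to Reno: 25 tons
Total cost = 2115.

2115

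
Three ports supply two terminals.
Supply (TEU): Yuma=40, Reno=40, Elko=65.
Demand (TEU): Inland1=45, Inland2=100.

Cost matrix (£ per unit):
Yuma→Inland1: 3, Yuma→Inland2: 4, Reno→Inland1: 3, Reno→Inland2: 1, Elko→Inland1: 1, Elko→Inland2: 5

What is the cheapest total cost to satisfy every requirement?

One minimum-cost allocation:
  Yuma->Inland2: 40 × £4 = £160
  Reno->Inland2: 40 × £1 = £40
  Elko->Inland1: 45 × £1 = £45
  Elko->Inland2: 20 × £5 = £100
Total = 160 + 40 + 45 + 100 = £345.
(Supply check: Yuma ships 40; Reno ships 40; Elko ships 65.)

345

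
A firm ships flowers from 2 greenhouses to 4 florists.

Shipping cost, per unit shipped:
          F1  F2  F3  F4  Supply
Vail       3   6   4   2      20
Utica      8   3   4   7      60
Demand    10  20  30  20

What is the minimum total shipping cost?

An optimal shipping plan:
  Vail to F1: 10 × 3 = 30
  Vail to F4: 10 × 2 = 20
  Utica to F2: 20 × 3 = 60
  Utica to F3: 30 × 4 = 120
  Utica to F4: 10 × 7 = 70
Total = 30 + 20 + 60 + 120 + 70 = 300.
(Supply check: Vail ships 20; Utica ships 60.)

300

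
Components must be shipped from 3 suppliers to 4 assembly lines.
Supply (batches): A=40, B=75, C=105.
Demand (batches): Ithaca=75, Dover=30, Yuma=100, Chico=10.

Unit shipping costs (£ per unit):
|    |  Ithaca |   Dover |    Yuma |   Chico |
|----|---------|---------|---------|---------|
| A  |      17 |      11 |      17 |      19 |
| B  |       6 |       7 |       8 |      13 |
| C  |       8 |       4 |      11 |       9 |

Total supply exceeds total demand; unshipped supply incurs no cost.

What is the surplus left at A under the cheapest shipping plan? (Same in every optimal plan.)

An optimal plan:
  A→Yuma: 35 × £17 = £595
  B→Ithaca: 10 × £6 = £60
  B→Yuma: 65 × £8 = £520
  C→Ithaca: 65 × £8 = £520
  C→Dover: 30 × £4 = £120
  C→Chico: 10 × £9 = £90
Total cost = £1905.
A ships 35 of its 40, leaving 5.

5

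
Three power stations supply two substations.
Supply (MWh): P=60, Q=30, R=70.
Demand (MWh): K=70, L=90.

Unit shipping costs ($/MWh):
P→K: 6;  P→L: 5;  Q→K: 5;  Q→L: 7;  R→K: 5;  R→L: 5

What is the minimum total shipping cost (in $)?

An optimal shipping plan:
  P->L: 60 × $5 = $300
  Q->K: 30 × $5 = $150
  R->K: 40 × $5 = $200
  R->L: 30 × $5 = $150
Total = 300 + 150 + 200 + 150 = $800.

800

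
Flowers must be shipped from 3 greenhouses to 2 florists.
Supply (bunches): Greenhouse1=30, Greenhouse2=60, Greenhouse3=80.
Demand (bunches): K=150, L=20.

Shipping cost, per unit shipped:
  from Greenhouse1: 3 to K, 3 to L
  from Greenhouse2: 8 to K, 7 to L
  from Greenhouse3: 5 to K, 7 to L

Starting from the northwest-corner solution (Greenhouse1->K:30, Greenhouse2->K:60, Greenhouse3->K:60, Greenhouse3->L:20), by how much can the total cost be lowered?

Current plan cost = 30·3 + 60·8 + 60·5 + 20·7 = 1010.
Optimal plan:
  Greenhouse1–K: 30 bunches
  Greenhouse2–K: 40 bunches
  Greenhouse2–L: 20 bunches
  Greenhouse3–K: 80 bunches
Optimal cost = 950.
Saving = 1010 − 950 = 60.

60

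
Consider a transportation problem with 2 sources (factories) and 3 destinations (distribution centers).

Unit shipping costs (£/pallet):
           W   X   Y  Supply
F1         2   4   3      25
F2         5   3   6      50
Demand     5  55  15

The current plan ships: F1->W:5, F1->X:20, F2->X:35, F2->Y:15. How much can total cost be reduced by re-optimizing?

60

Current plan cost = 5·2 + 20·4 + 35·3 + 15·6 = £285.
Optimal plan:
  F1 to W: 5 × £2 = £10
  F1 to X: 5 × £4 = £20
  F1 to Y: 15 × £3 = £45
  F2 to X: 50 × £3 = £150
Optimal cost = £225.
Saving = 285 − 225 = £60.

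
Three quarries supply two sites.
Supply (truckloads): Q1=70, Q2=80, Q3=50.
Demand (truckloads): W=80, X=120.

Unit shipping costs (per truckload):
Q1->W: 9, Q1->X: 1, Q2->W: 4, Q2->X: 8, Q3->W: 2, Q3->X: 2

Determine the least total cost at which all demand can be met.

One minimum-cost allocation:
  Q1–X: 70 truckloads
  Q2–W: 80 truckloads
  Q3–X: 50 truckloads
Total cost = 490.

490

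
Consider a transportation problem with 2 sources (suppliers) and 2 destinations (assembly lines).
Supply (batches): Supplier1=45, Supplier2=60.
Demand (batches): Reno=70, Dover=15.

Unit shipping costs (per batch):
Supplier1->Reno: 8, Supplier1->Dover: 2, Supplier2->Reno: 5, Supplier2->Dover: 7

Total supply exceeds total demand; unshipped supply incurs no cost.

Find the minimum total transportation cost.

One minimum-cost allocation:
  Supplier1->Reno: 10 × 8 = 80
  Supplier1->Dover: 15 × 2 = 30
  Supplier2->Reno: 60 × 5 = 300
Total = 80 + 30 + 300 = 410.

410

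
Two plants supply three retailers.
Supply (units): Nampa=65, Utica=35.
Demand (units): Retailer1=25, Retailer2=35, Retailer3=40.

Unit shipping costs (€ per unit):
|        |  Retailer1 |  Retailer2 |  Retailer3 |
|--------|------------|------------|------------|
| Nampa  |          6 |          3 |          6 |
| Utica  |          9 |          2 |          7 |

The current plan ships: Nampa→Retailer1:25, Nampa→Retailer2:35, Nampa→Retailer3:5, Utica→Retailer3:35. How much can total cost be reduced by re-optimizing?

70

Current plan cost = 25·6 + 35·3 + 5·6 + 35·7 = €530.
Optimal plan:
  Nampa to Retailer1: 25 × €6 = €150
  Nampa to Retailer3: 40 × €6 = €240
  Utica to Retailer2: 35 × €2 = €70
Optimal cost = €460.
Saving = 530 − 460 = €70.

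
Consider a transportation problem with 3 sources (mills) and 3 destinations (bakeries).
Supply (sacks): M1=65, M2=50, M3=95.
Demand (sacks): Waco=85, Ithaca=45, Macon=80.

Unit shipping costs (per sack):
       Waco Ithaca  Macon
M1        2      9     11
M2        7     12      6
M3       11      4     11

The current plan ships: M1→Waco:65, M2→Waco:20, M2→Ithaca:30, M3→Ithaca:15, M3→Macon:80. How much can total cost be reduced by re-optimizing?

Current plan cost = 65·2 + 20·7 + 30·12 + 15·4 + 80·11 = 1570.
Optimal plan:
  M1–Waco: 65 × 2 = 130
  M2–Macon: 50 × 6 = 300
  M3–Waco: 20 × 11 = 220
  M3–Ithaca: 45 × 4 = 180
  M3–Macon: 30 × 11 = 330
Optimal cost = 1160.
Saving = 1570 − 1160 = 410.

410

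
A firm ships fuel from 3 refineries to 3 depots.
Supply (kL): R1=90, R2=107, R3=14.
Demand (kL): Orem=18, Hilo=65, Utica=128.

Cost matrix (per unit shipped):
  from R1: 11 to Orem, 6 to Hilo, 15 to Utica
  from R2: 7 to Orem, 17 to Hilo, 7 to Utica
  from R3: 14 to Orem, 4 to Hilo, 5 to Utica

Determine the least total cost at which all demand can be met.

1512

An optimal shipping plan:
  R1–Orem: 18 × 11 = 198
  R1–Hilo: 65 × 6 = 390
  R1–Utica: 7 × 15 = 105
  R2–Utica: 107 × 7 = 749
  R3–Utica: 14 × 5 = 70
Total = 198 + 390 + 105 + 749 + 70 = 1512.
(Supply check: R1 ships 90; R2 ships 107; R3 ships 14.)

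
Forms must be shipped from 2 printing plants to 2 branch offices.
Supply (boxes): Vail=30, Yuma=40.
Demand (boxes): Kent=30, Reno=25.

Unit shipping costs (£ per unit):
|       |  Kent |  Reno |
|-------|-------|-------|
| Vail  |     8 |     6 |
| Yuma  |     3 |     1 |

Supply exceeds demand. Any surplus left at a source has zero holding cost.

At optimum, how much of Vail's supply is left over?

15

An optimal plan:
  Vail to Kent: 15 × £8 = £120
  Yuma to Kent: 15 × £3 = £45
  Yuma to Reno: 25 × £1 = £25
Total cost = £190.
Vail ships 15 of its 30, leaving 15.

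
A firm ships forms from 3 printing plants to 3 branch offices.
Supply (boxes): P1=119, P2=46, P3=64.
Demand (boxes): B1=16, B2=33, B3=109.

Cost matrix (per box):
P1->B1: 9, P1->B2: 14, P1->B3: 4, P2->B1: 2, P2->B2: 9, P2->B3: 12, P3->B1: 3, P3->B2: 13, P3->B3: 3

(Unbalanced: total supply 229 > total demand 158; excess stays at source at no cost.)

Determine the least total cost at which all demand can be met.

One minimum-cost allocation:
  P1–B3: 48 × 4 = 192
  P2–B1: 13 × 2 = 26
  P2–B2: 33 × 9 = 297
  P3–B1: 3 × 3 = 9
  P3–B3: 61 × 3 = 183
Total = 192 + 26 + 297 + 9 + 183 = 707.

707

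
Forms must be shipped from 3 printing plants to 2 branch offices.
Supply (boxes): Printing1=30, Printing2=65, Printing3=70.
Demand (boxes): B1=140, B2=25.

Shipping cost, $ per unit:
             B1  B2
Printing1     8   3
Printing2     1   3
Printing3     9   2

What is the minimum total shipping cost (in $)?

760

Optimal allocation:
  Printing1->B1: 30 × $8 = $240
  Printing2->B1: 65 × $1 = $65
  Printing3->B1: 45 × $9 = $405
  Printing3->B2: 25 × $2 = $50
Total = 240 + 65 + 405 + 50 = $760.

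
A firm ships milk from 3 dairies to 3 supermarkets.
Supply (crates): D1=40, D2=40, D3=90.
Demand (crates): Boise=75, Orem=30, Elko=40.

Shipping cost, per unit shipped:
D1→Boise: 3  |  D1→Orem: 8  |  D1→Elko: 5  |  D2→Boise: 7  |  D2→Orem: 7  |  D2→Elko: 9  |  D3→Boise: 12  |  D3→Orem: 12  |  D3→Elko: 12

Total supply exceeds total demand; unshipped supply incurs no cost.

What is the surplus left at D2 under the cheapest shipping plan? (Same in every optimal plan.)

Minimum-cost shipments:
  D1–Boise: 40 × 3 = 120
  D2–Boise: 10 × 7 = 70
  D2–Orem: 30 × 7 = 210
  D3–Boise: 25 × 12 = 300
  D3–Elko: 40 × 12 = 480
Total cost = 1180.
D2 ships 40 of its 40, leaving 0.

0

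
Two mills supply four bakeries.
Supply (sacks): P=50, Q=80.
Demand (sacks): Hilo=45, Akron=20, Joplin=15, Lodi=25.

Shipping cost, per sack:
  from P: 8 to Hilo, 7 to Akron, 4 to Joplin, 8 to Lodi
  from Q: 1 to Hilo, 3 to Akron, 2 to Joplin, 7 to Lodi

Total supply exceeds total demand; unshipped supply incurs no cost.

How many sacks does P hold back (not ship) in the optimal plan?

25

Minimum-cost shipments:
  P->Lodi: 25 sacks
  Q->Hilo: 45 sacks
  Q->Akron: 20 sacks
  Q->Joplin: 15 sacks
Total cost = 335.
P ships 25 of its 50, leaving 25.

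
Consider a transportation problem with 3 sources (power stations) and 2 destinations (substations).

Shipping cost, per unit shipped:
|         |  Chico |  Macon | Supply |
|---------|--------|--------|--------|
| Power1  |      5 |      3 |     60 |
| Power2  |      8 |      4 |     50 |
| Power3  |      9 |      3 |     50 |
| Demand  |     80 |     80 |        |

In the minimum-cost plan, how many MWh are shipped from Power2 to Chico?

20

Solving gives:
  Power1–Chico: 60 × 5 = 300
  Power2–Chico: 20 × 8 = 160
  Power2–Macon: 30 × 4 = 120
  Power3–Macon: 50 × 3 = 150
Total cost = 730.
So Power2→Chico carries 20 MWh.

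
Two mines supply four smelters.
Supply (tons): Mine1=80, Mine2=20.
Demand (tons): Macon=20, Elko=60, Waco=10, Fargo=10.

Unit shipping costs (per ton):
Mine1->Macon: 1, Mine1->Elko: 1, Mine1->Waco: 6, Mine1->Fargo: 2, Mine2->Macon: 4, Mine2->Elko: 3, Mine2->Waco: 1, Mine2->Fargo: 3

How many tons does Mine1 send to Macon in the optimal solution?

Optimal shipments:
  Mine1 to Macon: 20 × 1 = 20
  Mine1 to Elko: 60 × 1 = 60
  Mine2 to Waco: 10 × 1 = 10
  Mine2 to Fargo: 10 × 3 = 30
Total cost = 120.
So Mine1→Macon carries 20 tons.

20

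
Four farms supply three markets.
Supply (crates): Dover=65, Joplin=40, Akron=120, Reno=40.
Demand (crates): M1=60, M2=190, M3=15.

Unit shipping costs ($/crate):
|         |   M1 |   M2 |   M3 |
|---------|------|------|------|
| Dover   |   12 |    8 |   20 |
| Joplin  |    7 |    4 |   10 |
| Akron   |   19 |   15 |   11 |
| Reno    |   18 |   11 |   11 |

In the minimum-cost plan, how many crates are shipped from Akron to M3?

15

The minimum-cost plan:
  Dover→M2: 65 crates
  Joplin→M1: 40 crates
  Akron→M1: 20 crates
  Akron→M2: 85 crates
  Akron→M3: 15 crates
  Reno→M2: 40 crates
Total cost = $3060.
So Akron→M3 carries 15 crates.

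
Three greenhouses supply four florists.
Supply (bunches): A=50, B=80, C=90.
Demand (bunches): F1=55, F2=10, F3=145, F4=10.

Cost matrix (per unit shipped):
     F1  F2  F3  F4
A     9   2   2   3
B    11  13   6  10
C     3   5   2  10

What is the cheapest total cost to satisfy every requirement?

825

A cheapest plan:
  A–F2: 10 × 2 = 20
  A–F3: 30 × 2 = 60
  A–F4: 10 × 3 = 30
  B–F3: 80 × 6 = 480
  C–F1: 55 × 3 = 165
  C–F3: 35 × 2 = 70
Total = 20 + 60 + 30 + 480 + 165 + 70 = 825.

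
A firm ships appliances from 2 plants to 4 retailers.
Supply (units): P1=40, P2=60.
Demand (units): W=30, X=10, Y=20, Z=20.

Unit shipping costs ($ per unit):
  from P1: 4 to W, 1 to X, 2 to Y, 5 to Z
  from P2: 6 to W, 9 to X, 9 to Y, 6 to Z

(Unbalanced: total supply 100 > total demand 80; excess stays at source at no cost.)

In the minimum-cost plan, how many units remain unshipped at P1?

Minimum-cost shipments:
  P1 to W: 10 × $4 = $40
  P1 to X: 10 × $1 = $10
  P1 to Y: 20 × $2 = $40
  P2 to W: 20 × $6 = $120
  P2 to Z: 20 × $6 = $120
Total cost = $330.
P1 ships 40 of its 40, leaving 0.

0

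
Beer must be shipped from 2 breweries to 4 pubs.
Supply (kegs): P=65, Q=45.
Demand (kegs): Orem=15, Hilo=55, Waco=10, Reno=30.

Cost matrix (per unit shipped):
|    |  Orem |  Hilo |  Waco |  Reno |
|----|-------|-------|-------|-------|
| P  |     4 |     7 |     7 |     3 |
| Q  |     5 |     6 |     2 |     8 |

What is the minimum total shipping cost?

520

Optimal allocation:
  P->Orem: 15 kegs
  P->Hilo: 20 kegs
  P->Reno: 30 kegs
  Q->Hilo: 35 kegs
  Q->Waco: 10 kegs
Total cost = 520.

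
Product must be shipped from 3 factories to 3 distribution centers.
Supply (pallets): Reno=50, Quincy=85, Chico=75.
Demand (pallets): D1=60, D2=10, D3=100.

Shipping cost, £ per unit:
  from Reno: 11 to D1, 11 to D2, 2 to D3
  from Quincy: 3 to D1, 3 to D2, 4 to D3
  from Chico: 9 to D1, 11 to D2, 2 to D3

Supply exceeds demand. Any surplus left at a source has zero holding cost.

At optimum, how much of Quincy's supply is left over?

15

An optimal plan:
  Reno to D3: 25 × £2 = £50
  Quincy to D1: 60 × £3 = £180
  Quincy to D2: 10 × £3 = £30
  Chico to D3: 75 × £2 = £150
Total cost = £410.
Quincy ships 70 of its 85, leaving 15.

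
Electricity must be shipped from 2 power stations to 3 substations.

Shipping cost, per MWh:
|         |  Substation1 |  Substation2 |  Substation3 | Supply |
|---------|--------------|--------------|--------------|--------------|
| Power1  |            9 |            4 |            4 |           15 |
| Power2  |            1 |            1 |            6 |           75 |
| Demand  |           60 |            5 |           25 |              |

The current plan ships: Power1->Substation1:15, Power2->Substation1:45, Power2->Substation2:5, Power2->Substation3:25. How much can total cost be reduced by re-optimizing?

150

Current plan cost = 15·9 + 45·1 + 5·1 + 25·6 = 335.
Optimal plan:
  Power1 to Substation3: 15 MWh
  Power2 to Substation1: 60 MWh
  Power2 to Substation2: 5 MWh
  Power2 to Substation3: 10 MWh
Optimal cost = 185.
Saving = 335 − 185 = 150.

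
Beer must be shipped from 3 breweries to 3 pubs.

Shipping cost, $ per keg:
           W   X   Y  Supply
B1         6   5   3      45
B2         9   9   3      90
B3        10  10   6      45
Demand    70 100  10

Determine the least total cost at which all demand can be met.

Optimal allocation:
  B1->X: 45 × $5 = $225
  B2->W: 70 × $9 = $630
  B2->X: 10 × $9 = $90
  B2->Y: 10 × $3 = $30
  B3->X: 45 × $10 = $450
Total = 225 + 630 + 90 + 30 + 450 = $1425.

1425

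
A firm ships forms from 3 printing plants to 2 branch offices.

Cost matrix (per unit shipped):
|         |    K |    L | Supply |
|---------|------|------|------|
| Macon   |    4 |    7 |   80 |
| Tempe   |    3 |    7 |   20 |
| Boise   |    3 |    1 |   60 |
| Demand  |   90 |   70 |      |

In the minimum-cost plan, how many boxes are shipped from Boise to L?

The minimum-cost plan:
  Macon->K: 70 × 4 = 280
  Macon->L: 10 × 7 = 70
  Tempe->K: 20 × 3 = 60
  Boise->L: 60 × 1 = 60
Total cost = 470.
So Boise→L carries 60 boxes.

60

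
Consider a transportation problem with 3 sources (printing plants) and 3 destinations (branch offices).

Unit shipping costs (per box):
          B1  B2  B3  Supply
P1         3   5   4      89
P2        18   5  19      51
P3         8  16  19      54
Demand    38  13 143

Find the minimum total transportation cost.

An optimal shipping plan:
  P1–B3: 89 × 4 = 356
  P2–B2: 13 × 5 = 65
  P2–B3: 38 × 19 = 722
  P3–B1: 38 × 8 = 304
  P3–B3: 16 × 19 = 304
Total = 356 + 65 + 722 + 304 + 304 = 1751.
(Supply check: P1 ships 89; P2 ships 51; P3 ships 54.)

1751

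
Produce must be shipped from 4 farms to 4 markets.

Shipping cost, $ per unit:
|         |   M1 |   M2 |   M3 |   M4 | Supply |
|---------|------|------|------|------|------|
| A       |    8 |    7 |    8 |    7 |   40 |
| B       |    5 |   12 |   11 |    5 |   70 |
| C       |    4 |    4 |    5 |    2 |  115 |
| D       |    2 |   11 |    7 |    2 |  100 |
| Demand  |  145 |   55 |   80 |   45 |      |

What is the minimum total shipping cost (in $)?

One minimum-cost allocation:
  A to M2: 40 × $7 = $280
  B to M1: 45 × $5 = $225
  B to M4: 25 × $5 = $125
  C to M2: 15 × $4 = $60
  C to M3: 80 × $5 = $400
  C to M4: 20 × $2 = $40
  D to M1: 100 × $2 = $200
Total = 280 + 225 + 125 + 60 + 400 + 40 + 200 = $1330.

1330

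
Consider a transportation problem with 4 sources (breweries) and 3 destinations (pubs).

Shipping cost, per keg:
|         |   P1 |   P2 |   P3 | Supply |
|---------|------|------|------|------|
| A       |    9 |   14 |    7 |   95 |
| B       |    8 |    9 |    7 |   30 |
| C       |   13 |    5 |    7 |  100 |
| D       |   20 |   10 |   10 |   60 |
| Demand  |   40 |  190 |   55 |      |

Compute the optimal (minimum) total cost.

2115

Optimal allocation:
  A–P1: 40 × 9 = 360
  A–P3: 55 × 7 = 385
  B–P2: 30 × 9 = 270
  C–P2: 100 × 5 = 500
  D–P2: 60 × 10 = 600
Total = 360 + 385 + 270 + 500 + 600 = 2115.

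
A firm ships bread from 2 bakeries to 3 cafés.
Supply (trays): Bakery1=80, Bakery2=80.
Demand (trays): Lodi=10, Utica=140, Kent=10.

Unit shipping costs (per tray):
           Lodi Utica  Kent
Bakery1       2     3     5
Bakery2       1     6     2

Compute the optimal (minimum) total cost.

Optimal allocation:
  Bakery1–Utica: 80 trays
  Bakery2–Lodi: 10 trays
  Bakery2–Utica: 60 trays
  Bakery2–Kent: 10 trays
Total cost = 630.

630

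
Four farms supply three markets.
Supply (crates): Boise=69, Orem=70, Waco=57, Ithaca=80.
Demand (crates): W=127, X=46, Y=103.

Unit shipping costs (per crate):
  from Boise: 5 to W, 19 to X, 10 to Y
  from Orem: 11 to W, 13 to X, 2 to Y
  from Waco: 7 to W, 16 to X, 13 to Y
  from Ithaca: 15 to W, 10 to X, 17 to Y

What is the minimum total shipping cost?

A cheapest plan:
  Boise->W: 69 × 5 = 345
  Orem->Y: 70 × 2 = 140
  Waco->W: 57 × 7 = 399
  Ithaca->W: 1 × 15 = 15
  Ithaca->X: 46 × 10 = 460
  Ithaca->Y: 33 × 17 = 561
Total = 345 + 140 + 399 + 15 + 460 + 561 = 1920.

1920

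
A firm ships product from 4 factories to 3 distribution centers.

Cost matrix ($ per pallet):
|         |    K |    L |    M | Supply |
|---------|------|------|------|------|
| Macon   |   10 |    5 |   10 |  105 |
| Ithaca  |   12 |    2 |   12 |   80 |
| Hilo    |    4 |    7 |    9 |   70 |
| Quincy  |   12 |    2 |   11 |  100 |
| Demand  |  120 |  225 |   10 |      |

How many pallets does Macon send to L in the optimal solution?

45

The minimum-cost plan:
  Macon→K: 50 × $10 = $500
  Macon→L: 45 × $5 = $225
  Macon→M: 10 × $10 = $100
  Ithaca→L: 80 × $2 = $160
  Hilo→K: 70 × $4 = $280
  Quincy→L: 100 × $2 = $200
Total cost = $1465.
So Macon→L carries 45 pallets.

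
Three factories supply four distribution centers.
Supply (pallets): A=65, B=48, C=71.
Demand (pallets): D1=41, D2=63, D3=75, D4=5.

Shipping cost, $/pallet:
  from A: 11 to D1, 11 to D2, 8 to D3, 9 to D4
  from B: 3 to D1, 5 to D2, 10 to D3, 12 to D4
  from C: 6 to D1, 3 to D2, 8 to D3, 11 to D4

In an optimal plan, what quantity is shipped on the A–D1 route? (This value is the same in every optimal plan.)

0

Optimal shipments:
  A to D3: 60 × $8 = $480
  A to D4: 5 × $9 = $45
  B to D1: 41 × $3 = $123
  B to D2: 7 × $5 = $35
  C to D2: 56 × $3 = $168
  C to D3: 15 × $8 = $120
Total cost = $971.
The route A→D1 is not used.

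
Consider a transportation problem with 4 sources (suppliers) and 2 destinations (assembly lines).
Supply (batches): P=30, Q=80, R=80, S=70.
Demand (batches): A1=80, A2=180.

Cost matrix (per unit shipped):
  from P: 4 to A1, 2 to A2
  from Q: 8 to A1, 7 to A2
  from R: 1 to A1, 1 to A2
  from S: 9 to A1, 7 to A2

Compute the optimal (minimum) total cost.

1190

A cheapest plan:
  P->A2: 30 × 2 = 60
  Q->A2: 80 × 7 = 560
  R->A1: 80 × 1 = 80
  S->A2: 70 × 7 = 490
Total = 60 + 560 + 80 + 490 = 1190.
(Supply check: P ships 30; Q ships 80; R ships 80; S ships 70.)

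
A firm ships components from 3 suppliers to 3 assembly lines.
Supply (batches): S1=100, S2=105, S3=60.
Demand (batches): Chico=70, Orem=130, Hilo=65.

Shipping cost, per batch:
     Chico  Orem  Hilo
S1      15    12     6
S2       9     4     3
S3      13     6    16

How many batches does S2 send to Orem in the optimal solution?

The minimum-cost plan:
  S1–Chico: 35 × 15 = 525
  S1–Hilo: 65 × 6 = 390
  S2–Chico: 35 × 9 = 315
  S2–Orem: 70 × 4 = 280
  S3–Orem: 60 × 6 = 360
Total cost = 1870.
So S2→Orem carries 70 batches.

70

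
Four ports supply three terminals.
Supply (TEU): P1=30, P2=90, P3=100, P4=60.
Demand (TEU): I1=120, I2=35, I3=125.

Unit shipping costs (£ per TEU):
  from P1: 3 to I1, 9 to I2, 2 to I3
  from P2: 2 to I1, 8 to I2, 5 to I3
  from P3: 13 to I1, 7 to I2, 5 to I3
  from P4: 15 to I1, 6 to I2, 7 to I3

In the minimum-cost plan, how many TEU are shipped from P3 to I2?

The minimum-cost plan:
  P1→I1: 30 TEU
  P2→I1: 90 TEU
  P3→I3: 100 TEU
  P4→I2: 35 TEU
  P4→I3: 25 TEU
Total cost = £1155.
The route P3→I2 is not used.

0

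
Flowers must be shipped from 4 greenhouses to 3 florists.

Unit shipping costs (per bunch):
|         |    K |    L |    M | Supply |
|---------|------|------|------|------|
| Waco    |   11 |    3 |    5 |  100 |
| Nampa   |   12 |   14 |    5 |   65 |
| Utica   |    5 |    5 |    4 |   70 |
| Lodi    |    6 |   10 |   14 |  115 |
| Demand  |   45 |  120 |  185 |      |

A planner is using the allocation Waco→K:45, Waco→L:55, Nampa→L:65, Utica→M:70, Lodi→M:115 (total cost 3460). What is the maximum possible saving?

1485

Current plan cost = 45·11 + 55·3 + 65·14 + 70·4 + 115·14 = 3460.
Optimal plan:
  Waco to L: 50 × 3 = 150
  Waco to M: 50 × 5 = 250
  Nampa to M: 65 × 5 = 325
  Utica to M: 70 × 4 = 280
  Lodi to K: 45 × 6 = 270
  Lodi to L: 70 × 10 = 700
Optimal cost = 1975.
Saving = 3460 − 1975 = 1485.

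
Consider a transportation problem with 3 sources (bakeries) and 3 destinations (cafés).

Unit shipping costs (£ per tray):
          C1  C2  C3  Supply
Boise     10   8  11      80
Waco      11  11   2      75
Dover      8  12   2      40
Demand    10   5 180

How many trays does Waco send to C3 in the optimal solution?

75

Solving gives:
  Boise->C1: 10 × £10 = £100
  Boise->C2: 5 × £8 = £40
  Boise->C3: 65 × £11 = £715
  Waco->C3: 75 × £2 = £150
  Dover->C3: 40 × £2 = £80
Total cost = £1085.
So Waco→C3 carries 75 trays.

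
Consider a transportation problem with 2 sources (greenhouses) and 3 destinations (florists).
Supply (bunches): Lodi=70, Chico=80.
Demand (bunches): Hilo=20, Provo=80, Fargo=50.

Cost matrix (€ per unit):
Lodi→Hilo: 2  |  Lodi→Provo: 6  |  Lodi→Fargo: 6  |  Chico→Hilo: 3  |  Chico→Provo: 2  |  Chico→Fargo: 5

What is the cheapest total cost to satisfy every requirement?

One minimum-cost allocation:
  Lodi to Hilo: 20 × €2 = €40
  Lodi to Fargo: 50 × €6 = €300
  Chico to Provo: 80 × €2 = €160
Total = 40 + 300 + 160 = €500.
(Supply check: Lodi ships 70; Chico ships 80.)

500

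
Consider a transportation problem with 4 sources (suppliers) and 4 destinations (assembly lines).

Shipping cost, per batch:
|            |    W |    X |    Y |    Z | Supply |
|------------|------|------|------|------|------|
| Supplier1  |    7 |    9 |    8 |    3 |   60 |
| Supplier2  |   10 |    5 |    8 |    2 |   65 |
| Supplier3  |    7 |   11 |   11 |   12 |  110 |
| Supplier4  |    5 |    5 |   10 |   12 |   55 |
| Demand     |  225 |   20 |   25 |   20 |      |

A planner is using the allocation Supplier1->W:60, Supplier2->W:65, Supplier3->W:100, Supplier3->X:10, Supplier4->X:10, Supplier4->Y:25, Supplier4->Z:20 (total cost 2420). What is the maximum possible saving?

Current plan cost = 60·7 + 65·10 + 100·7 + 10·11 + 10·5 + 25·10 + 20·12 = 2420.
Optimal plan:
  Supplier1 to W: 60 × 7 = 420
  Supplier2 to X: 20 × 5 = 100
  Supplier2 to Y: 25 × 8 = 200
  Supplier2 to Z: 20 × 2 = 40
  Supplier3 to W: 110 × 7 = 770
  Supplier4 to W: 55 × 5 = 275
Optimal cost = 1805.
Saving = 2420 − 1805 = 615.

615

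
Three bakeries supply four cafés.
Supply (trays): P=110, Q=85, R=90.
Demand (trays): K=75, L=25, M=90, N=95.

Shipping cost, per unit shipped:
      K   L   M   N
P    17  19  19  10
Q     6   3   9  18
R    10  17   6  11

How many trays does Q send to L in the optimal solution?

Solving gives:
  P→K: 15 trays
  P→N: 95 trays
  Q→K: 60 trays
  Q→L: 25 trays
  R→M: 90 trays
Total cost = 2180.
So Q→L carries 25 trays.

25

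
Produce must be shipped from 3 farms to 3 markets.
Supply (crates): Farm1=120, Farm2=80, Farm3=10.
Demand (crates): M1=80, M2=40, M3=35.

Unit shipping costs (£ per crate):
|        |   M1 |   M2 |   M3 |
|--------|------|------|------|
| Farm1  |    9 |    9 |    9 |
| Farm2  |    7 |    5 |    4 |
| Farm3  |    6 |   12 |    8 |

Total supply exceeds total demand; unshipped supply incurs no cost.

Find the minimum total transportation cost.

An optimal shipping plan:
  Farm1–M1: 65 × £9 = £585
  Farm2–M1: 5 × £7 = £35
  Farm2–M2: 40 × £5 = £200
  Farm2–M3: 35 × £4 = £140
  Farm3–M1: 10 × £6 = £60
Total = 585 + 35 + 200 + 140 + 60 = £1020.

1020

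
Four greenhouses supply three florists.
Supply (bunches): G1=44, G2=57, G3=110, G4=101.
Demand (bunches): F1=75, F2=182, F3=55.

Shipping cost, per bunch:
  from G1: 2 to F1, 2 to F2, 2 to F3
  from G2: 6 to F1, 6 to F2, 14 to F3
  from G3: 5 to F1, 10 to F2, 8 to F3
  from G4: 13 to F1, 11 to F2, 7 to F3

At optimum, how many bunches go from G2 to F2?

The minimum-cost plan:
  G1→F2: 44 bunches
  G2→F2: 57 bunches
  G3→F1: 75 bunches
  G3→F2: 35 bunches
  G4→F2: 46 bunches
  G4→F3: 55 bunches
Total cost = 2046.
So G2→F2 carries 57 bunches.

57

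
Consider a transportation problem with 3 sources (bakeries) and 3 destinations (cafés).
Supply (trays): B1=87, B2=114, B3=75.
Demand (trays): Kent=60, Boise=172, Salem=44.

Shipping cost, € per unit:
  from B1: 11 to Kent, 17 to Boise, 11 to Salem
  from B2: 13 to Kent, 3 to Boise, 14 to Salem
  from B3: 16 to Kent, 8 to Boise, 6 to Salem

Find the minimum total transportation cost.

An optimal shipping plan:
  B1 to Kent: 60 trays
  B1 to Salem: 27 trays
  B2 to Boise: 114 trays
  B3 to Boise: 58 trays
  B3 to Salem: 17 trays
Total cost = €1865.

1865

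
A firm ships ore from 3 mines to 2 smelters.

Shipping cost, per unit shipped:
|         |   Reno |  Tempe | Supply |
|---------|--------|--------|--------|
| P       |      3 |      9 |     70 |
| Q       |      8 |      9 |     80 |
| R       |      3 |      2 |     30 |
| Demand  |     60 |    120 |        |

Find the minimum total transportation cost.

One minimum-cost allocation:
  P→Reno: 60 × 3 = 180
  P→Tempe: 10 × 9 = 90
  Q→Tempe: 80 × 9 = 720
  R→Tempe: 30 × 2 = 60
Total = 180 + 90 + 720 + 60 = 1050.

1050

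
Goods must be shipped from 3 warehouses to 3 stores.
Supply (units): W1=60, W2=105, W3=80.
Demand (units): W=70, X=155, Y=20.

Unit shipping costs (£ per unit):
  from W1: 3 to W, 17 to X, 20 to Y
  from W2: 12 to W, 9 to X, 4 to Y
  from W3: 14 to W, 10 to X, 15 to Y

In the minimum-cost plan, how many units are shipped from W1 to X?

The minimum-cost plan:
  W1 to W: 60 × £3 = £180
  W2 to W: 10 × £12 = £120
  W2 to X: 75 × £9 = £675
  W2 to Y: 20 × £4 = £80
  W3 to X: 80 × £10 = £800
Total cost = £1855.
The route W1→X is not used.

0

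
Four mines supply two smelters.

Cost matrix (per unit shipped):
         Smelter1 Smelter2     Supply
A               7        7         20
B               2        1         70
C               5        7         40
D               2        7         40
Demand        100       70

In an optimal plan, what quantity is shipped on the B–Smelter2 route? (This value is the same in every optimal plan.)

Optimal shipments:
  A–Smelter1: 20 tons
  B–Smelter2: 70 tons
  C–Smelter1: 40 tons
  D–Smelter1: 40 tons
Total cost = 490.
So B→Smelter2 carries 70 tons.

70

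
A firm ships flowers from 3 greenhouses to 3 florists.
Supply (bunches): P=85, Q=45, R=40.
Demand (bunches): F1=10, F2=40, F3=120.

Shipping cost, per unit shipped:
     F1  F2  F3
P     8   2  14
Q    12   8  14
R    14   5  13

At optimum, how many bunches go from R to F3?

Optimal shipments:
  P–F1: 10 bunches
  P–F2: 40 bunches
  P–F3: 35 bunches
  Q–F3: 45 bunches
  R–F3: 40 bunches
Total cost = 1800.
So R→F3 carries 40 bunches.

40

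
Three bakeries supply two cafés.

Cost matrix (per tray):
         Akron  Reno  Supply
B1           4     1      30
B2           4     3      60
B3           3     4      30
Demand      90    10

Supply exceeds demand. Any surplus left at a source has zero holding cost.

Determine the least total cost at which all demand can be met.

340

A cheapest plan:
  B1→Reno: 10 trays
  B2→Akron: 60 trays
  B3→Akron: 30 trays
Total cost = 340.
(Supply check: B1 ships 10; B2 ships 60; B3 ships 30.)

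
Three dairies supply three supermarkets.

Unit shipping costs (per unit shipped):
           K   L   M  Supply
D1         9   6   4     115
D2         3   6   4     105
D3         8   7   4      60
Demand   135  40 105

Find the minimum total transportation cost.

One minimum-cost allocation:
  D1->L: 40 × 6 = 240
  D1->M: 75 × 4 = 300
  D2->K: 105 × 3 = 315
  D3->K: 30 × 8 = 240
  D3->M: 30 × 4 = 120
Total = 240 + 300 + 315 + 240 + 120 = 1215.

1215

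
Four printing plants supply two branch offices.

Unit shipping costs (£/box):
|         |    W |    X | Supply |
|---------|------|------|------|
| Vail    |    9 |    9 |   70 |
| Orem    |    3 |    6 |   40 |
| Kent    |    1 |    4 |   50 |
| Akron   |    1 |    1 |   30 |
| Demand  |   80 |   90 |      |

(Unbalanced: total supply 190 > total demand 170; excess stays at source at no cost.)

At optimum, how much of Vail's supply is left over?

An optimal plan:
  Vail->X: 50 × £9 = £450
  Orem->W: 30 × £3 = £90
  Orem->X: 10 × £6 = £60
  Kent->W: 50 × £1 = £50
  Akron->X: 30 × £1 = £30
Total cost = £680.
Vail ships 50 of its 70, leaving 20.

20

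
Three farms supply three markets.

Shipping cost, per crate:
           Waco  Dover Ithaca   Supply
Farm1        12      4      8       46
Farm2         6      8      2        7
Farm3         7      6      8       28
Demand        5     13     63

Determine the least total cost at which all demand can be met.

Optimal allocation:
  Farm1->Dover: 13 × 4 = 52
  Farm1->Ithaca: 33 × 8 = 264
  Farm2->Ithaca: 7 × 2 = 14
  Farm3->Waco: 5 × 7 = 35
  Farm3->Ithaca: 23 × 8 = 184
Total = 52 + 264 + 14 + 35 + 184 = 549.

549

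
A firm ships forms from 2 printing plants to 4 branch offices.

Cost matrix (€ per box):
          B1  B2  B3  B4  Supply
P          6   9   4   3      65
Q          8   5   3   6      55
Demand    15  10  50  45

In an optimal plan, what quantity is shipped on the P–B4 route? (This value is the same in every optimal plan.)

45

The minimum-cost plan:
  P to B1: 15 × €6 = €90
  P to B3: 5 × €4 = €20
  P to B4: 45 × €3 = €135
  Q to B2: 10 × €5 = €50
  Q to B3: 45 × €3 = €135
Total cost = €430.
So P→B4 carries 45 boxes.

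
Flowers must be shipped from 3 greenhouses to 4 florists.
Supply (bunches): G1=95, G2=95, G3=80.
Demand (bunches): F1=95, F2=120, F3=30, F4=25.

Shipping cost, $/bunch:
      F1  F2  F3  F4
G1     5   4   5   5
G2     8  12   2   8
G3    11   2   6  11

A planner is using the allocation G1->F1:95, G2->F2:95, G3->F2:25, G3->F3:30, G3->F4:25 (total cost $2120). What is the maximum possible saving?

Current plan cost = 95·5 + 95·12 + 25·2 + 30·6 + 25·11 = $2120.
Optimal plan:
  G1–F1: 30 × $5 = $150
  G1–F2: 40 × $4 = $160
  G1–F4: 25 × $5 = $125
  G2–F1: 65 × $8 = $520
  G2–F3: 30 × $2 = $60
  G3–F2: 80 × $2 = $160
Optimal cost = $1175.
Saving = 2120 − 1175 = $945.

945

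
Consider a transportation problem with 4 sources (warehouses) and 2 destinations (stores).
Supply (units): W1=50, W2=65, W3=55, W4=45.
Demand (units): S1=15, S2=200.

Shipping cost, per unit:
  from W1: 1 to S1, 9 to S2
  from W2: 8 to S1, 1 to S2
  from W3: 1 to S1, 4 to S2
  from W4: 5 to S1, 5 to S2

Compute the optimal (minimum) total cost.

840

An optimal shipping plan:
  W1–S1: 15 × 1 = 15
  W1–S2: 35 × 9 = 315
  W2–S2: 65 × 1 = 65
  W3–S2: 55 × 4 = 220
  W4–S2: 45 × 5 = 225
Total = 15 + 315 + 65 + 220 + 225 = 840.
(Supply check: W1 ships 50; W2 ships 65; W3 ships 55; W4 ships 45.)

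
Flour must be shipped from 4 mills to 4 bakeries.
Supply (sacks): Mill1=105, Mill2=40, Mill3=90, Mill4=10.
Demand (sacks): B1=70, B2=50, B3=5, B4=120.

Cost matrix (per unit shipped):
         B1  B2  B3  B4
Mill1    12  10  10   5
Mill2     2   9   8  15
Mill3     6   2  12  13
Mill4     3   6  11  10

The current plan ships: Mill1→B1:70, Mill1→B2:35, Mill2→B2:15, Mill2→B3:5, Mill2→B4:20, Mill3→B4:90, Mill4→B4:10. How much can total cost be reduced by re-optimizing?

Current plan cost = 70·12 + 35·10 + 15·9 + 5·8 + 20·15 + 90·13 + 10·10 = 2935.
Optimal plan:
  Mill1→B4: 105 × 5 = 525
  Mill2→B1: 40 × 2 = 80
  Mill3→B1: 30 × 6 = 180
  Mill3→B2: 50 × 2 = 100
  Mill3→B3: 5 × 12 = 60
  Mill3→B4: 5 × 13 = 65
  Mill4→B4: 10 × 10 = 100
Optimal cost = 1110.
Saving = 2935 − 1110 = 1825.

1825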